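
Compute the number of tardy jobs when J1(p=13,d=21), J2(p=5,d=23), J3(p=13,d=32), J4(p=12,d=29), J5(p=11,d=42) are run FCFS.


Completion vs due date:
  J1: C=13, d=21 → on time
  J2: C=18, d=23 → on time
  J3: C=31, d=32 → on time
  J4: C=43, d=29 → TARDY
  J5: C=54, d=42 → TARDY
Tardy jobs: J4, J5
Count = 2


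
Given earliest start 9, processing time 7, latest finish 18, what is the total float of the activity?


EF = ES + duration = 9 + 7 = 16
LS = LF - duration = 18 - 7 = 11
Total Float = LF - EF = 18 - 16
(or LS - ES = 11 - 9)
= 2


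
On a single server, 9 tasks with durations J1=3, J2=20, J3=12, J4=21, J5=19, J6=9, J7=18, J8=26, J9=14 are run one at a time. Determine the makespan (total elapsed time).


Sequential makespan: sum all processing times
= 3 + 20 + 12 + 21 + 19 + 9 + 18 + 26 + 14
= 142 time units


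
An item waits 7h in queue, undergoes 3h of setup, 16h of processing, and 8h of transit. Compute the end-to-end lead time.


Lead time = queue + setup + processing + transit
= 7 + 3 + 16 + 8
= 34 hours


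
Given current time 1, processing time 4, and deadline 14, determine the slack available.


Slack = due - current_time - processing
= 14 - 1 - 4
= 9


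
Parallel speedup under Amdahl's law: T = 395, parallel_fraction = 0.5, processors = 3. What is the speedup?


Amdahl's law: T_p = T × ((1-p) + p/N)
= 395 × ((1-0.5) + 0.5/3)
= 395 × (0.50 + 0.1667)
= 395 × 0.6667
= 263.33
Speedup = 395/263.33
= 1.50×


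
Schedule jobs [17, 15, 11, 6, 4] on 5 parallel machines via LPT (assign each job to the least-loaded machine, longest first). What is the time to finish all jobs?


Jobs (LPT sorted): [17, 15, 11, 6, 4]
Machines: 5
  J=17 → Machine 1 (load: 0+17=17)
  J=15 → Machine 2 (load: 0+15=15)
  J=11 → Machine 3 (load: 0+11=11)
  J=6 → Machine 4 (load: 0+6=6)
  J=4 → Machine 5 (load: 0+4=4)
Machine loads: [17, 15, 11, 6, 4]
Makespan = max = 17 time units


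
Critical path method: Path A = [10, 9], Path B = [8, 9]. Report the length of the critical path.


Path A: 10 + 9 = 19
Path B: 8 + 9 = 17
Critical path = longest = max(19, 17)
= 19 (Path A)


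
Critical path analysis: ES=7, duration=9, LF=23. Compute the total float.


EF = ES + duration = 7 + 9 = 16
LS = LF - duration = 23 - 9 = 14
Total Float = LF - EF = 23 - 16
(or LS - ES = 14 - 7)
= 7


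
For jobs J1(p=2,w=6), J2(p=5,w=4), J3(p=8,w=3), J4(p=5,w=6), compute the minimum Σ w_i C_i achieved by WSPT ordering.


WSPT order (by p/w): J1 → J4 → J2 → J3
  J1: C=2, w·C=6×2=12
  J4: C=7, w·C=6×7=42
  J2: C=12, w·C=4×12=48
  J3: C=20, w·C=3×20=60
Σ w·C = 162
= 162


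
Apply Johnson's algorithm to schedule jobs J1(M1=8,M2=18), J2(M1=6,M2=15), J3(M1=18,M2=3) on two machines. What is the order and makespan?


Johnson's rule:
Group 1 (M1≤M2, sort by M1): ['J2', 'J1']
Group 2 (M1>M2, sort desc M2): ['J3']
Sequence: J2 → J1 → J3
Makespan calculation:
  J2: M1 done=6, M2 done=21
  J1: M1 done=14, M2 done=39
  J3: M1 done=32, M2 done=42
= Sequence: J2 → J1 → J3, Makespan: 42


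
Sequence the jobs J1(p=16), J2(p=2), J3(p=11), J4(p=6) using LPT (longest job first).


LPT: sort by longest processing time first
  J1: p=16
  J3: p=11
  J4: p=6
  J2: p=2
Order: J1 → J3 → J4 → J2


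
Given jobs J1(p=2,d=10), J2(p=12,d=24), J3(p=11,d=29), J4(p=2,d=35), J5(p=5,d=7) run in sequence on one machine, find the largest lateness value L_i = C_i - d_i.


Lateness per job (L = C - d):
  J1: C=2, d=10, L=-8
  J2: C=14, d=24, L=-10
  J3: C=25, d=29, L=-4
  J4: C=27, d=35, L=-8
  J5: C=32, d=7, L=25
Lmax = max(-8, -10, -4, -8, 25)
= 25


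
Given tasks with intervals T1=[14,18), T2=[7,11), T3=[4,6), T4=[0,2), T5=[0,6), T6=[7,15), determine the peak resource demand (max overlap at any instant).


Check each time point for overlaps:
  t=0: 2 tasks active (T4, T5)
Max concurrent = 2


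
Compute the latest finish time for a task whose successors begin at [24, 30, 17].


LF = min of all successor start times
Successors start at: [24, 30, 17]
LF = min(24, 30, 17)
= 17


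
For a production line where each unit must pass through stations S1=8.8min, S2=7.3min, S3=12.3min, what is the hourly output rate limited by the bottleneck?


Bottleneck = longest station time
Station times: [8.8, 7.3, 12.3]
Max = 12.3 min
Rate = 60 / 12.3
= 4.88 units/hour (bottleneck: 12.3min)


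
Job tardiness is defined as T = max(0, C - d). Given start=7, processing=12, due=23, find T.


Completion = start + processing = 7 + 12 = 19
Tardiness = max(0, C - d) = max(0, 19 - 23)
= max(0, -4)
= 0


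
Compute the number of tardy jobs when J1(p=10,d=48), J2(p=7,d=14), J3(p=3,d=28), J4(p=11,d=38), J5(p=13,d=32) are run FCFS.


Completion vs due date:
  J1: C=10, d=48 → on time
  J2: C=17, d=14 → TARDY
  J3: C=20, d=28 → on time
  J4: C=31, d=38 → on time
  J5: C=44, d=32 → TARDY
Tardy jobs: J2, J5
Count = 2


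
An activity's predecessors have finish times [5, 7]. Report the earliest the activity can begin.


ES = max of all predecessor completion times
Predecessors: [5, 7]
ES = max(5, 7)
= 7


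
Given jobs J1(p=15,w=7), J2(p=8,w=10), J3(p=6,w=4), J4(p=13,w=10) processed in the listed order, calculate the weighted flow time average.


Completion times:
  J1: C=15, w×C=7×15=105
  J2: C=23, w×C=10×23=230
  J3: C=29, w×C=4×29=116
  J4: C=42, w×C=10×42=420
Sum w×C = 871
Sum w = 31
Weighted avg = 871/31
= 28.10


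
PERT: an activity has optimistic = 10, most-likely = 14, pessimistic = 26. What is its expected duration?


te = (o + 4m + p) / 6
= (10 + 4×14 + 26) / 6
= (10 + 56 + 26) / 6
= 92 / 6
= 15.33


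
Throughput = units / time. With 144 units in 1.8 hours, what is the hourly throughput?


Throughput = units / time
= 144 / 1.8
= 80.0 units/hour


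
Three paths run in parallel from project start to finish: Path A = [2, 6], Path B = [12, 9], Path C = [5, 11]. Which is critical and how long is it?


Path A: 2 + 6 = 8
Path B: 12 + 9 = 21
Path C: 5 + 11 = 16
Critical path = longest = max(8, 21, 16)
= 21 (Path B)


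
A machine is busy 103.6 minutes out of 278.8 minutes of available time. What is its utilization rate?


Utilization = busy / total × 100
= 103.6 / 278.8 × 100
= 37.2%


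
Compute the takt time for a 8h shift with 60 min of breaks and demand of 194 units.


Available = 8×60 - 60 = 420 min
Takt time = 420 / 194
= 2.16 min/unit


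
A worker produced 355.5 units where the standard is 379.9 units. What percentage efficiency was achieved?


Efficiency = (actual / standard) × 100
= (355.5 / 379.9) × 100
= 93.6%


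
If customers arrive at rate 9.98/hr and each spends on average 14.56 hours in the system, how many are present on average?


Little's law: L = λ × W
= 9.98 × 14.56
= 145.31


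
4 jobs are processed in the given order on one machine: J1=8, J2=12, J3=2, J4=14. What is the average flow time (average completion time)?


Completion times:
  J1: completes at 8
  J2: completes at 20
  J3: completes at 22
  J4: completes at 36
Sum = 86
Average = 86/4
= 21.50


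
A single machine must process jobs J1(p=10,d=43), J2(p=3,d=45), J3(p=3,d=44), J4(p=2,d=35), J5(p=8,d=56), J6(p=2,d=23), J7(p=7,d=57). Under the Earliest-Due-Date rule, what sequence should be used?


EDD: sort by earliest due date
  J6: d=23, p=2
  J4: d=35, p=2
  J1: d=43, p=10
  J3: d=44, p=3
  J2: d=45, p=3
  J5: d=56, p=8
  J7: d=57, p=7
Order: J6 → J4 → J1 → J3 → J2 → J5 → J7


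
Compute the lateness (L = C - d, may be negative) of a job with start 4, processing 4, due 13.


Completion = 4 + 4 = 8
Lateness = C - d = 8 - 13
= -5


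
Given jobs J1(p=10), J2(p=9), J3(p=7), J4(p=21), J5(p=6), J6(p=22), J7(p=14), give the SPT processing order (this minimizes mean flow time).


SPT: sort by shortest processing time
  J5: p=6
  J3: p=7
  J2: p=9
  J1: p=10
  J7: p=14
  J4: p=21
  J6: p=22
Order: J5 → J3 → J2 → J1 → J7 → J4 → J6


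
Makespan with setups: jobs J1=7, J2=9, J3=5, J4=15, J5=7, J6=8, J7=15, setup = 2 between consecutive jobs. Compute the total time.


Makespan = Σ processing + (n-1) × setup
= (7 + 9 + 5 + 15 + 7 + 8 + 15) + (7-1)×2
= 66 + 12
= 78 time units


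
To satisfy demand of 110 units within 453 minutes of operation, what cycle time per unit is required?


Cycle time = available time / demand
= 453 / 110
= 4.12 min/unit


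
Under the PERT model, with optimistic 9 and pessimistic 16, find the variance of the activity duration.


σ² = ((p - o) / 6)² = (p - o)² / 36
= (16 - 9)² / 36
= 7² / 36
= 49 / 36
= 1.3611


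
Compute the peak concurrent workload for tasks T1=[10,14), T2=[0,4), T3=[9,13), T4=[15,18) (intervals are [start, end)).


Check each time point for overlaps:
  t=10: 2 tasks active (T1, T3)
Max concurrent = 2


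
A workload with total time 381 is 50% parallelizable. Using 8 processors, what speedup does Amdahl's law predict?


Amdahl's law: T_p = T × ((1-p) + p/N)
= 381 × ((1-0.5) + 0.5/8)
= 381 × (0.50 + 0.0625)
= 381 × 0.5625
= 214.31
Speedup = 381/214.31
= 1.78×


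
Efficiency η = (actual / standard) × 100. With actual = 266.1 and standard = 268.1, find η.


Efficiency = (actual / standard) × 100
= (266.1 / 268.1) × 100
= 99.3%


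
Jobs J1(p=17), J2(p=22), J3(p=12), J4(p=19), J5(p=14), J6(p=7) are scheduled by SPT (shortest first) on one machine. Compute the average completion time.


SPT order: J6 → J3 → J5 → J1 → J4 → J2
Completion times:
  J6: C=7
  J3: C=19
  J5: C=33
  J1: C=50
  J4: C=69
  J2: C=91
Sum = 269, n = 6
Mean flow = 269/6
= 44.83


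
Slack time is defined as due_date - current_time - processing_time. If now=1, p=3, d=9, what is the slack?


Slack = due - current_time - processing
= 9 - 1 - 3
= 5


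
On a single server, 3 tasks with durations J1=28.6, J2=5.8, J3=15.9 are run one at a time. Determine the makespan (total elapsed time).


Sequential makespan: sum all processing times
= 28.6 + 5.8 + 15.9
= 50.3 time units


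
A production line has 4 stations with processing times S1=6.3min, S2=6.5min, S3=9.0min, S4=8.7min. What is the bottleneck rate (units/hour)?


Bottleneck = longest station time
Station times: [6.3, 6.5, 9.0, 8.7]
Max = 9.0 min
Rate = 60 / 9.0
= 6.67 units/hour (bottleneck: 9.0min)


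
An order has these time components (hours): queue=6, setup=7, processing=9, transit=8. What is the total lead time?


Lead time = queue + setup + processing + transit
= 6 + 7 + 9 + 8
= 30 hours


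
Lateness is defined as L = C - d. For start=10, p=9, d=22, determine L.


Completion = 10 + 9 = 19
Lateness = C - d = 19 - 22
= -3


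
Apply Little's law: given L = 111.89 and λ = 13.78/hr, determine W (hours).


Little's law: L = λW → W = L / λ
= 111.89 / 13.78
= 8.12 hours


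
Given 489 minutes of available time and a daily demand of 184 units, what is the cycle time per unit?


Cycle time = available time / demand
= 489 / 184
= 2.66 min/unit


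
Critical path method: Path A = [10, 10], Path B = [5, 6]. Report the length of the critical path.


Path A: 10 + 10 = 20
Path B: 5 + 6 = 11
Critical path = longest = max(20, 11)
= 20 (Path A)


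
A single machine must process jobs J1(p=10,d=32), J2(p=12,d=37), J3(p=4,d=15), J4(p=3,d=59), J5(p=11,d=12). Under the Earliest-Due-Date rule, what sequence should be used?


EDD: sort by earliest due date
  J5: d=12, p=11
  J3: d=15, p=4
  J1: d=32, p=10
  J2: d=37, p=12
  J4: d=59, p=3
Order: J5 → J3 → J1 → J2 → J4


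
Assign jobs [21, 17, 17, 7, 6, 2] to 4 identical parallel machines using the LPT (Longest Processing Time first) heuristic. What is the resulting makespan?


Jobs (LPT sorted): [21, 17, 17, 7, 6, 2]
Machines: 4
  J=21 → Machine 1 (load: 0+21=21)
  J=17 → Machine 2 (load: 0+17=17)
  J=17 → Machine 3 (load: 0+17=17)
  J=7 → Machine 4 (load: 0+7=7)
  J=6 → Machine 4 (load: 7+6=13)
  J=2 → Machine 4 (load: 13+2=15)
Machine loads: [21, 17, 17, 15]
Makespan = max = 21 time units


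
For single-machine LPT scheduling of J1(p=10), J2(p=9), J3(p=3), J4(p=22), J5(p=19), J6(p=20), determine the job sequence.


LPT: sort by longest processing time first
  J4: p=22
  J6: p=20
  J5: p=19
  J1: p=10
  J2: p=9
  J3: p=3
Order: J4 → J6 → J5 → J1 → J2 → J3


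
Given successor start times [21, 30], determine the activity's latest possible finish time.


LF = min of all successor start times
Successors start at: [21, 30]
LF = min(21, 30)
= 21


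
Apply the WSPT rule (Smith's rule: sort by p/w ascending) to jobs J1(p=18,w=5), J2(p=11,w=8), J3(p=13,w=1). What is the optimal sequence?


WSPT (Smith's rule): sort by p/w ascending
  J2: p/w = 11/8 = 1.375
  J1: p/w = 18/5 = 3.600
  J3: p/w = 13/1 = 13.000
Order: J2 → J1 → J3


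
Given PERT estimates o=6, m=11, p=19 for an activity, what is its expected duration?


te = (o + 4m + p) / 6
= (6 + 4×11 + 19) / 6
= (6 + 44 + 19) / 6
= 69 / 6
= 11.50


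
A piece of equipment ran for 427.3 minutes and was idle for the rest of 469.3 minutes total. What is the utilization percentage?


Utilization = busy / total × 100
= 427.3 / 469.3 × 100
= 91.1%


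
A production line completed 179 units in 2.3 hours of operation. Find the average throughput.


Throughput = units / time
= 179 / 2.3
= 77.8 units/hour


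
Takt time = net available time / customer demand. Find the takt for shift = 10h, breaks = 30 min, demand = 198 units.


Available = 10×60 - 30 = 570 min
Takt time = 570 / 198
= 2.88 min/unit


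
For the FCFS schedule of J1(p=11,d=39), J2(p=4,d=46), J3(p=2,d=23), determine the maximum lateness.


Lateness per job (L = C - d):
  J1: C=11, d=39, L=-28
  J2: C=15, d=46, L=-31
  J3: C=17, d=23, L=-6
Lmax = max(-28, -31, -6)
= -6


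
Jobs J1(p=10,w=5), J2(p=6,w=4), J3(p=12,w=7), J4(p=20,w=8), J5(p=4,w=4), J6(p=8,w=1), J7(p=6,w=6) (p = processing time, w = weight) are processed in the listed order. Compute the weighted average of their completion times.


Completion times:
  J1: C=10, w×C=5×10=50
  J2: C=16, w×C=4×16=64
  J3: C=28, w×C=7×28=196
  J4: C=48, w×C=8×48=384
  J5: C=52, w×C=4×52=208
  J6: C=60, w×C=1×60=60
  J7: C=66, w×C=6×66=396
Sum w×C = 1358
Sum w = 35
Weighted avg = 1358/35
= 38.80


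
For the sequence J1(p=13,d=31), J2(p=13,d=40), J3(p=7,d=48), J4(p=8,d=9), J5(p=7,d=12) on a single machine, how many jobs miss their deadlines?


Completion vs due date:
  J1: C=13, d=31 → on time
  J2: C=26, d=40 → on time
  J3: C=33, d=48 → on time
  J4: C=41, d=9 → TARDY
  J5: C=48, d=12 → TARDY
Tardy jobs: J4, J5
Count = 2


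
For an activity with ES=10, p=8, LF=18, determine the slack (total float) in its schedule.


EF = ES + duration = 10 + 8 = 18
LS = LF - duration = 18 - 8 = 10
Total Float = LF - EF = 18 - 18
(or LS - ES = 10 - 10)
= 0


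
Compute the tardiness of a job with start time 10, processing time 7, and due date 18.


Completion = start + processing = 10 + 7 = 17
Tardiness = max(0, C - d) = max(0, 17 - 18)
= max(0, -1)
= 0


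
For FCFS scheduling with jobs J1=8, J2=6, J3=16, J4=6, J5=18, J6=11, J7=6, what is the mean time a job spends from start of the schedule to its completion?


Completion times:
  J1: completes at 8
  J2: completes at 14
  J3: completes at 30
  J4: completes at 36
  J5: completes at 54
  J6: completes at 65
  J7: completes at 71
Sum = 278
Average = 278/7
= 39.71


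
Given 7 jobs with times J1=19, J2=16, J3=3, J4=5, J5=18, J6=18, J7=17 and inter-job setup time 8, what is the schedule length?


Makespan = Σ processing + (n-1) × setup
= (19 + 16 + 3 + 5 + 18 + 18 + 17) + (7-1)×8
= 96 + 48
= 144 time units


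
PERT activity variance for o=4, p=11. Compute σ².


σ² = ((p - o) / 6)² = (p - o)² / 36
= (11 - 4)² / 36
= 7² / 36
= 49 / 36
= 1.3611


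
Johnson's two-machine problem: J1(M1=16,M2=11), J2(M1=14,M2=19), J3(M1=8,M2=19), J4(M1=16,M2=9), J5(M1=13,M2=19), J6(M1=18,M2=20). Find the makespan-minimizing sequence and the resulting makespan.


Johnson's rule:
Group 1 (M1≤M2, sort by M1): ['J3', 'J5', 'J2', 'J6']
Group 2 (M1>M2, sort desc M2): ['J1', 'J4']
Sequence: J3 → J5 → J2 → J6 → J1 → J4
Makespan calculation:
  J3: M1 done=8, M2 done=27
  J5: M1 done=21, M2 done=46
  J2: M1 done=35, M2 done=65
  J6: M1 done=53, M2 done=85
  J1: M1 done=69, M2 done=96
  J4: M1 done=85, M2 done=105
= Sequence: J3 → J5 → J2 → J6 → J1 → J4, Makespan: 105


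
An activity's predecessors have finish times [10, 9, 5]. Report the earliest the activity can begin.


ES = max of all predecessor completion times
Predecessors: [10, 9, 5]
ES = max(10, 9, 5)
= 10


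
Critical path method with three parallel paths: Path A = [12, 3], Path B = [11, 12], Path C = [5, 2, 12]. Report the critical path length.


Path A: 12 + 3 = 15
Path B: 11 + 12 = 23
Path C: 5 + 2 + 12 = 19
Critical path = longest = max(15, 23, 19)
= 23 (Path B)


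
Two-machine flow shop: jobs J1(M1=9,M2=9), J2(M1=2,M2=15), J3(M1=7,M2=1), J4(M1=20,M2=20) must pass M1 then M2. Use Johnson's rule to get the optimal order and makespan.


Johnson's rule:
Group 1 (M1≤M2, sort by M1): ['J2', 'J1', 'J4']
Group 2 (M1>M2, sort desc M2): ['J3']
Sequence: J2 → J1 → J4 → J3
Makespan calculation:
  J2: M1 done=2, M2 done=17
  J1: M1 done=11, M2 done=26
  J4: M1 done=31, M2 done=51
  J3: M1 done=38, M2 done=52
= Sequence: J2 → J1 → J4 → J3, Makespan: 52


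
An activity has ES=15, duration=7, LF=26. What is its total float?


EF = ES + duration = 15 + 7 = 22
LS = LF - duration = 26 - 7 = 19
Total Float = LF - EF = 26 - 22
(or LS - ES = 19 - 15)
= 4


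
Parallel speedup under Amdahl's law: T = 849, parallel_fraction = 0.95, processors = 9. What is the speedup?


Amdahl's law: T_p = T × ((1-p) + p/N)
= 849 × ((1-0.95) + 0.95/9)
= 849 × (0.05 + 0.1056)
= 849 × 0.1556
= 132.07
Speedup = 849/132.07
= 6.43×


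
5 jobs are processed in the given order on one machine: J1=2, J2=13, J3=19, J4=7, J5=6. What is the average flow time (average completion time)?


Completion times:
  J1: completes at 2
  J2: completes at 15
  J3: completes at 34
  J4: completes at 41
  J5: completes at 47
Sum = 139
Average = 139/5
= 27.80


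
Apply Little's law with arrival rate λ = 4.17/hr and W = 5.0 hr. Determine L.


Little's law: L = λ × W
= 4.17 × 5.0
= 20.85


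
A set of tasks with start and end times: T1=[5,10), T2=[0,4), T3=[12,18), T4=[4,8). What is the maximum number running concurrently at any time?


Check each time point for overlaps:
  t=5: 2 tasks active (T1, T4)
Max concurrent = 2


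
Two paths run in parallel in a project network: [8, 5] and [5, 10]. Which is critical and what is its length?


Path A: 8 + 5 = 13
Path B: 5 + 10 = 15
Critical path = longest = max(13, 15)
= 15 (Path B)


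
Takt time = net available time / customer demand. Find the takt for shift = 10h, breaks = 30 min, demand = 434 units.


Available = 10×60 - 30 = 570 min
Takt time = 570 / 434
= 1.31 min/unit


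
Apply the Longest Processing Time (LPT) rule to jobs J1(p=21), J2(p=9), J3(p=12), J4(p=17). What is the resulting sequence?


LPT: sort by longest processing time first
  J1: p=21
  J4: p=17
  J3: p=12
  J2: p=9
Order: J1 → J4 → J3 → J2


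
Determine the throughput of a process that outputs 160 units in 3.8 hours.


Throughput = units / time
= 160 / 3.8
= 42.1 units/hour


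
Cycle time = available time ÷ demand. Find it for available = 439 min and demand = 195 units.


Cycle time = available time / demand
= 439 / 195
= 2.25 min/unit


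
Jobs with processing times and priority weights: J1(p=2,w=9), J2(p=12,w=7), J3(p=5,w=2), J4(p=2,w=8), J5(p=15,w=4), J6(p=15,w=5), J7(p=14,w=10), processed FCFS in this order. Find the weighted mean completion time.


Completion times:
  J1: C=2, w×C=9×2=18
  J2: C=14, w×C=7×14=98
  J3: C=19, w×C=2×19=38
  J4: C=21, w×C=8×21=168
  J5: C=36, w×C=4×36=144
  J6: C=51, w×C=5×51=255
  J7: C=65, w×C=10×65=650
Sum w×C = 1371
Sum w = 45
Weighted avg = 1371/45
= 30.47


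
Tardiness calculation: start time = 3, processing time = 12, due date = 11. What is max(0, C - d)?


Completion = start + processing = 3 + 12 = 15
Tardiness = max(0, C - d) = max(0, 15 - 11)
= max(0, 4)
= 4


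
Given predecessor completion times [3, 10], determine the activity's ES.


ES = max of all predecessor completion times
Predecessors: [3, 10]
ES = max(3, 10)
= 10


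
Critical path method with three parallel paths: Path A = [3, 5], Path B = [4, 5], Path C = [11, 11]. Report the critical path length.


Path A: 3 + 5 = 8
Path B: 4 + 5 = 9
Path C: 11 + 11 = 22
Critical path = longest = max(8, 9, 22)
= 22 (Path C)


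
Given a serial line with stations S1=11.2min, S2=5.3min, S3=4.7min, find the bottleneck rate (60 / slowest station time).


Bottleneck = longest station time
Station times: [11.2, 5.3, 4.7]
Max = 11.2 min
Rate = 60 / 11.2
= 5.36 units/hour (bottleneck: 11.2min)


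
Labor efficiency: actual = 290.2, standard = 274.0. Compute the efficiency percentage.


Efficiency = (actual / standard) × 100
= (290.2 / 274.0) × 100
= 105.9%


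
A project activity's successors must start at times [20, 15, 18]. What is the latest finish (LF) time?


LF = min of all successor start times
Successors start at: [20, 15, 18]
LF = min(20, 15, 18)
= 15


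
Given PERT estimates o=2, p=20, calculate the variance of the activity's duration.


σ² = ((p - o) / 6)² = (p - o)² / 36
= (20 - 2)² / 36
= 18² / 36
= 324 / 36
= 9.0000


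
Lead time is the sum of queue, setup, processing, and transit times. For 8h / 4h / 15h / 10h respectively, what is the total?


Lead time = queue + setup + processing + transit
= 8 + 4 + 15 + 10
= 37 hours


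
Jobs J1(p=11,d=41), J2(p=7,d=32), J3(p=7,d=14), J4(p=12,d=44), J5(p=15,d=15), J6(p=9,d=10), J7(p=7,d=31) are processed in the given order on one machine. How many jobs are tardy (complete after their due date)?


Completion vs due date:
  J1: C=11, d=41 → on time
  J2: C=18, d=32 → on time
  J3: C=25, d=14 → TARDY
  J4: C=37, d=44 → on time
  J5: C=52, d=15 → TARDY
  J6: C=61, d=10 → TARDY
  J7: C=68, d=31 → TARDY
Tardy jobs: J3, J5, J6, J7
Count = 4


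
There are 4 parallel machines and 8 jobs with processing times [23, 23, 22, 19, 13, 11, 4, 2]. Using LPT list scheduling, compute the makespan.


Jobs (LPT sorted): [23, 23, 22, 19, 13, 11, 4, 2]
Machines: 4
  J=23 → Machine 1 (load: 0+23=23)
  J=23 → Machine 2 (load: 0+23=23)
  J=22 → Machine 3 (load: 0+22=22)
  J=19 → Machine 4 (load: 0+19=19)
  J=13 → Machine 4 (load: 19+13=32)
  J=11 → Machine 3 (load: 22+11=33)
  J=4 → Machine 1 (load: 23+4=27)
  J=2 → Machine 2 (load: 23+2=25)
Machine loads: [27, 25, 33, 32]
Makespan = max = 33 time units


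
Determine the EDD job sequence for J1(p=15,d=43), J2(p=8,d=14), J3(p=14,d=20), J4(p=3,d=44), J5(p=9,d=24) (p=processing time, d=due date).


EDD: sort by earliest due date
  J2: d=14, p=8
  J3: d=20, p=14
  J5: d=24, p=9
  J1: d=43, p=15
  J4: d=44, p=3
Order: J2 → J3 → J5 → J1 → J4


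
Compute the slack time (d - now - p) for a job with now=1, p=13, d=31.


Slack = due - current_time - processing
= 31 - 1 - 13
= 17


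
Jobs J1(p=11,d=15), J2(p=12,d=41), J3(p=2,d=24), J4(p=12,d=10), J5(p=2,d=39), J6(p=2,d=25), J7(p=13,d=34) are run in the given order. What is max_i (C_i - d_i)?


Lateness per job (L = C - d):
  J1: C=11, d=15, L=-4
  J2: C=23, d=41, L=-18
  J3: C=25, d=24, L=1
  J4: C=37, d=10, L=27
  J5: C=39, d=39, L=0
  J6: C=41, d=25, L=16
  J7: C=54, d=34, L=20
Lmax = max(-4, -18, 1, 27, 0, 16, 20)
= 27


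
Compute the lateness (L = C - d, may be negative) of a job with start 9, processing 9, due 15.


Completion = 9 + 9 = 18
Lateness = C - d = 18 - 15
= 3


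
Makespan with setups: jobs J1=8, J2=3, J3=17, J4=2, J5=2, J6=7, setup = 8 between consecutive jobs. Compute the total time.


Makespan = Σ processing + (n-1) × setup
= (8 + 3 + 17 + 2 + 2 + 7) + (6-1)×8
= 39 + 40
= 79 time units


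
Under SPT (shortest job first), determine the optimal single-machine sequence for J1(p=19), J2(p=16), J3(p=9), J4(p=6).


SPT: sort by shortest processing time
  J4: p=6
  J3: p=9
  J2: p=16
  J1: p=19
Order: J4 → J3 → J2 → J1


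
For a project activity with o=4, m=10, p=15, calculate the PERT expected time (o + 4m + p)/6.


te = (o + 4m + p) / 6
= (4 + 4×10 + 15) / 6
= (4 + 40 + 15) / 6
= 59 / 6
= 9.83


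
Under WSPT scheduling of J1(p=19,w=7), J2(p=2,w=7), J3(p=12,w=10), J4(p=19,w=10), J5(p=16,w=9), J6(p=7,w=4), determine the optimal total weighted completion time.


WSPT order (by p/w): J2 → J3 → J6 → J5 → J4 → J1
  J2: C=2, w·C=7×2=14
  J3: C=14, w·C=10×14=140
  J6: C=21, w·C=4×21=84
  J5: C=37, w·C=9×37=333
  J4: C=56, w·C=10×56=560
  J1: C=75, w·C=7×75=525
Σ w·C = 1656
= 1656


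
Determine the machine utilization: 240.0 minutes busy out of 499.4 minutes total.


Utilization = busy / total × 100
= 240.0 / 499.4 × 100
= 48.1%


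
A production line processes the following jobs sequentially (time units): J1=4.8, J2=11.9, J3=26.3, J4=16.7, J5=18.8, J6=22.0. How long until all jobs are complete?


Sequential makespan: sum all processing times
= 4.8 + 11.9 + 26.3 + 16.7 + 18.8 + 22.0
= 100.5 time units


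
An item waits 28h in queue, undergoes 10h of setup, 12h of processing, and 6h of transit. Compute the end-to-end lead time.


Lead time = queue + setup + processing + transit
= 28 + 10 + 12 + 6
= 56 hours


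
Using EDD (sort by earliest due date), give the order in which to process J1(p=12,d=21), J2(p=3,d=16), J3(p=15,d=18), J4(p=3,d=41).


EDD: sort by earliest due date
  J2: d=16, p=3
  J3: d=18, p=15
  J1: d=21, p=12
  J4: d=41, p=3
Order: J2 → J3 → J1 → J4


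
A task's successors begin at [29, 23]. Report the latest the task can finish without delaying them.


LF = min of all successor start times
Successors start at: [29, 23]
LF = min(29, 23)
= 23


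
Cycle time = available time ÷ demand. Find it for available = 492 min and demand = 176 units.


Cycle time = available time / demand
= 492 / 176
= 2.80 min/unit


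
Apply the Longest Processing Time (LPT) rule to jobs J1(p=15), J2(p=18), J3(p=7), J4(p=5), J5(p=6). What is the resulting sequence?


LPT: sort by longest processing time first
  J2: p=18
  J1: p=15
  J3: p=7
  J5: p=6
  J4: p=5
Order: J2 → J1 → J3 → J5 → J4


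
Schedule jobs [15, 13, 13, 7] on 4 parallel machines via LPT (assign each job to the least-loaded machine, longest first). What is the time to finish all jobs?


Jobs (LPT sorted): [15, 13, 13, 7]
Machines: 4
  J=15 → Machine 1 (load: 0+15=15)
  J=13 → Machine 2 (load: 0+13=13)
  J=13 → Machine 3 (load: 0+13=13)
  J=7 → Machine 4 (load: 0+7=7)
Machine loads: [15, 13, 13, 7]
Makespan = max = 15 time units


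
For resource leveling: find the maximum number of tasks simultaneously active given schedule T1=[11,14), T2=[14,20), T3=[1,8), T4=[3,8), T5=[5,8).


Check each time point for overlaps:
  t=5: 3 tasks active (T3, T4, T5)
Max concurrent = 3


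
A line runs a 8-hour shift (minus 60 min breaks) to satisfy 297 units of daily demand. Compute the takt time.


Available = 8×60 - 60 = 420 min
Takt time = 420 / 297
= 1.41 min/unit


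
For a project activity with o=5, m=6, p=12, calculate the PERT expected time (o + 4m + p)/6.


te = (o + 4m + p) / 6
= (5 + 4×6 + 12) / 6
= (5 + 24 + 12) / 6
= 41 / 6
= 6.83


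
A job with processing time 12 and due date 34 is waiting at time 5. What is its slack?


Slack = due - current_time - processing
= 34 - 5 - 12
= 17


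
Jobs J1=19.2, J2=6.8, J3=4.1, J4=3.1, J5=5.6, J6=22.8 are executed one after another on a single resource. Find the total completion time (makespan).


Sequential makespan: sum all processing times
= 19.2 + 6.8 + 4.1 + 3.1 + 5.6 + 22.8
= 61.6 time units


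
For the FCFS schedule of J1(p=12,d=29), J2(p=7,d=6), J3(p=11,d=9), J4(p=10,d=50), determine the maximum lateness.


Lateness per job (L = C - d):
  J1: C=12, d=29, L=-17
  J2: C=19, d=6, L=13
  J3: C=30, d=9, L=21
  J4: C=40, d=50, L=-10
Lmax = max(-17, 13, 21, -10)
= 21


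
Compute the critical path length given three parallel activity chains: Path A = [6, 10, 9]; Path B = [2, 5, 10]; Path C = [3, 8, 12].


Path A: 6 + 10 + 9 = 25
Path B: 2 + 5 + 10 = 17
Path C: 3 + 8 + 12 = 23
Critical path = longest = max(25, 17, 23)
= 25 (Path A)


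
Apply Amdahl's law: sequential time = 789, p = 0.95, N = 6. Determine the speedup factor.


Amdahl's law: T_p = T × ((1-p) + p/N)
= 789 × ((1-0.95) + 0.95/6)
= 789 × (0.05 + 0.1583)
= 789 × 0.2083
= 164.38
Speedup = 789/164.38
= 4.80×


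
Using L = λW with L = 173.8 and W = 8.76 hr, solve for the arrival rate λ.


Little's law: L = λW → λ = L / W
= 173.8 / 8.76
= 19.84 per hour


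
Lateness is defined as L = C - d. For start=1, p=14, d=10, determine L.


Completion = 1 + 14 = 15
Lateness = C - d = 15 - 10
= 5


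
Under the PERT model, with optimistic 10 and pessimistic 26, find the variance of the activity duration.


σ² = ((p - o) / 6)² = (p - o)² / 36
= (26 - 10)² / 36
= 16² / 36
= 256 / 36
= 7.1111


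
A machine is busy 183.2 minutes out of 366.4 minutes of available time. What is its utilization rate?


Utilization = busy / total × 100
= 183.2 / 366.4 × 100
= 50.0%


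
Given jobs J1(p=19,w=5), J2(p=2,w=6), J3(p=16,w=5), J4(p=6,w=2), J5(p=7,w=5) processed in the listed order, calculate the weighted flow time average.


Completion times:
  J1: C=19, w×C=5×19=95
  J2: C=21, w×C=6×21=126
  J3: C=37, w×C=5×37=185
  J4: C=43, w×C=2×43=86
  J5: C=50, w×C=5×50=250
Sum w×C = 742
Sum w = 23
Weighted avg = 742/23
= 32.26


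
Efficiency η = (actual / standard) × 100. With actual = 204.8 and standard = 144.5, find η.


Efficiency = (actual / standard) × 100
= (204.8 / 144.5) × 100
= 141.7%


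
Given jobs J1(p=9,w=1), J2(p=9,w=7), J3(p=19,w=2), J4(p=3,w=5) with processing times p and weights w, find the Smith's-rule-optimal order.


WSPT (Smith's rule): sort by p/w ascending
  J4: p/w = 3/5 = 0.600
  J2: p/w = 9/7 = 1.286
  J1: p/w = 9/1 = 9.000
  J3: p/w = 19/2 = 9.500
Order: J4 → J2 → J1 → J3


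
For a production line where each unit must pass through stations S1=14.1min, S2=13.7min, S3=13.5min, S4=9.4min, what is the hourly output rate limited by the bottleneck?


Bottleneck = longest station time
Station times: [14.1, 13.7, 13.5, 9.4]
Max = 14.1 min
Rate = 60 / 14.1
= 4.26 units/hour (bottleneck: 14.1min)


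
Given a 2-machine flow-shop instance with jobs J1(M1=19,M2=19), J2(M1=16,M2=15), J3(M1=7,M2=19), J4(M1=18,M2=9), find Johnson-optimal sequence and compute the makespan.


Johnson's rule:
Group 1 (M1≤M2, sort by M1): ['J3', 'J1']
Group 2 (M1>M2, sort desc M2): ['J2', 'J4']
Sequence: J3 → J1 → J2 → J4
Makespan calculation:
  J3: M1 done=7, M2 done=26
  J1: M1 done=26, M2 done=45
  J2: M1 done=42, M2 done=60
  J4: M1 done=60, M2 done=69
= Sequence: J3 → J1 → J2 → J4, Makespan: 69


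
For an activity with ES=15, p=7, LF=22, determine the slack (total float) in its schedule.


EF = ES + duration = 15 + 7 = 22
LS = LF - duration = 22 - 7 = 15
Total Float = LF - EF = 22 - 22
(or LS - ES = 15 - 15)
= 0


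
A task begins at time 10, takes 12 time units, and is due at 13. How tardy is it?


Completion = start + processing = 10 + 12 = 22
Tardiness = max(0, C - d) = max(0, 22 - 13)
= max(0, 9)
= 9


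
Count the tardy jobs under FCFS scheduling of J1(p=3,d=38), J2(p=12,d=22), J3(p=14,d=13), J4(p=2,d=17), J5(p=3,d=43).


Completion vs due date:
  J1: C=3, d=38 → on time
  J2: C=15, d=22 → on time
  J3: C=29, d=13 → TARDY
  J4: C=31, d=17 → TARDY
  J5: C=34, d=43 → on time
Tardy jobs: J3, J4
Count = 2


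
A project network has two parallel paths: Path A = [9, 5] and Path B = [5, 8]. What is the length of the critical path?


Path A: 9 + 5 = 14
Path B: 5 + 8 = 13
Critical path = longest = max(14, 13)
= 14 (Path A)


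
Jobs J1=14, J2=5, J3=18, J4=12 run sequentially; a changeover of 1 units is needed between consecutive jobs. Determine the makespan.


Makespan = Σ processing + (n-1) × setup
= (14 + 5 + 18 + 12) + (4-1)×1
= 49 + 3
= 52 time units


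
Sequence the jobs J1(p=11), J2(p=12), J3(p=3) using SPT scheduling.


SPT: sort by shortest processing time
  J3: p=3
  J1: p=11
  J2: p=12
Order: J3 → J1 → J2


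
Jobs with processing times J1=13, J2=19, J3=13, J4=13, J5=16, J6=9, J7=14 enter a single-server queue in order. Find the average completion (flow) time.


Completion times:
  J1: completes at 13
  J2: completes at 32
  J3: completes at 45
  J4: completes at 58
  J5: completes at 74
  J6: completes at 83
  J7: completes at 97
Sum = 402
Average = 402/7
= 57.43


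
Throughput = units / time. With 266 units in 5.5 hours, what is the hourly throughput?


Throughput = units / time
= 266 / 5.5
= 48.4 units/hour


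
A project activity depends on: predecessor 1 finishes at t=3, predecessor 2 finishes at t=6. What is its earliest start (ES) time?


ES = max of all predecessor completion times
Predecessors: [3, 6]
ES = max(3, 6)
= 6


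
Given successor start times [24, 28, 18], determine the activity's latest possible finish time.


LF = min of all successor start times
Successors start at: [24, 28, 18]
LF = min(24, 28, 18)
= 18


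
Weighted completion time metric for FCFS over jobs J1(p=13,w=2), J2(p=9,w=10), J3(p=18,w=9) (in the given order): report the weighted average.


Completion times:
  J1: C=13, w×C=2×13=26
  J2: C=22, w×C=10×22=220
  J3: C=40, w×C=9×40=360
Sum w×C = 606
Sum w = 21
Weighted avg = 606/21
= 28.86


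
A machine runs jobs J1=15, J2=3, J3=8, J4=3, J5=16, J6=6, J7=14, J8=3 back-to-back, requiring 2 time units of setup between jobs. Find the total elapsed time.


Makespan = Σ processing + (n-1) × setup
= (15 + 3 + 8 + 3 + 16 + 6 + 14 + 3) + (8-1)×2
= 68 + 14
= 82 time units


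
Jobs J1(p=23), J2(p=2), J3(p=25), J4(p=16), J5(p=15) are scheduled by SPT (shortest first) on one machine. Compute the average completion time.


SPT order: J2 → J5 → J4 → J1 → J3
Completion times:
  J2: C=2
  J5: C=17
  J4: C=33
  J1: C=56
  J3: C=81
Sum = 189, n = 5
Mean flow = 189/5
= 37.80


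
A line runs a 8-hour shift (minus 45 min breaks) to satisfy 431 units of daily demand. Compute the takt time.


Available = 8×60 - 45 = 435 min
Takt time = 435 / 431
= 1.01 min/unit


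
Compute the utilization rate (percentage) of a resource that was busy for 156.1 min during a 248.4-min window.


Utilization = busy / total × 100
= 156.1 / 248.4 × 100
= 62.8%


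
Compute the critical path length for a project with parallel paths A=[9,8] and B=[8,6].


Path A: 9 + 8 = 17
Path B: 8 + 6 = 14
Critical path = longest = max(17, 14)
= 17 (Path A)


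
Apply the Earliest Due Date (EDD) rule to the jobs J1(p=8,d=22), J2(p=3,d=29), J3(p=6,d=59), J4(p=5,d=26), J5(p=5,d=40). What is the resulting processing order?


EDD: sort by earliest due date
  J1: d=22, p=8
  J4: d=26, p=5
  J2: d=29, p=3
  J5: d=40, p=5
  J3: d=59, p=6
Order: J1 → J4 → J2 → J5 → J3


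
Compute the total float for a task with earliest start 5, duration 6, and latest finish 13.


EF = ES + duration = 5 + 6 = 11
LS = LF - duration = 13 - 6 = 7
Total Float = LF - EF = 13 - 11
(or LS - ES = 7 - 5)
= 2


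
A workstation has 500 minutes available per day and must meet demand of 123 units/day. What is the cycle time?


Cycle time = available time / demand
= 500 / 123
= 4.07 min/unit


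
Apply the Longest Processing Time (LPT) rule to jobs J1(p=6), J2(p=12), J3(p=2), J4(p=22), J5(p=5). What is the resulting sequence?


LPT: sort by longest processing time first
  J4: p=22
  J2: p=12
  J1: p=6
  J5: p=5
  J3: p=2
Order: J4 → J2 → J1 → J5 → J3


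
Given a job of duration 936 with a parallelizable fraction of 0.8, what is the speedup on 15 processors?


Amdahl's law: T_p = T × ((1-p) + p/N)
= 936 × ((1-0.8) + 0.8/15)
= 936 × (0.20 + 0.0533)
= 936 × 0.2533
= 237.12
Speedup = 936/237.12
= 3.95×


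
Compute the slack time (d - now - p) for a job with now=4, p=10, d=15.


Slack = due - current_time - processing
= 15 - 4 - 10
= 1


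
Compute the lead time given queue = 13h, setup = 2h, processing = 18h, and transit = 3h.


Lead time = queue + setup + processing + transit
= 13 + 2 + 18 + 3
= 36 hours


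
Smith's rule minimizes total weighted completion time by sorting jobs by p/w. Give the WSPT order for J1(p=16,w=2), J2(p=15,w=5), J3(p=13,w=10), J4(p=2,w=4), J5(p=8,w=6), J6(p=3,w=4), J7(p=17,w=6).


WSPT (Smith's rule): sort by p/w ascending
  J4: p/w = 2/4 = 0.500
  J6: p/w = 3/4 = 0.750
  J3: p/w = 13/10 = 1.300
  J5: p/w = 8/6 = 1.333
  J7: p/w = 17/6 = 2.833
  J2: p/w = 15/5 = 3.000
  J1: p/w = 16/2 = 8.000
Order: J4 → J6 → J3 → J5 → J7 → J2 → J1


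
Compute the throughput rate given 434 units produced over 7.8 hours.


Throughput = units / time
= 434 / 7.8
= 55.6 units/hour


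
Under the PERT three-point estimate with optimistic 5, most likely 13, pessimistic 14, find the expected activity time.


te = (o + 4m + p) / 6
= (5 + 4×13 + 14) / 6
= (5 + 52 + 14) / 6
= 71 / 6
= 11.83


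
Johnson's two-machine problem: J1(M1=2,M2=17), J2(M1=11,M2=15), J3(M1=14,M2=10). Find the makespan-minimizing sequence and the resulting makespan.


Johnson's rule:
Group 1 (M1≤M2, sort by M1): ['J1', 'J2']
Group 2 (M1>M2, sort desc M2): ['J3']
Sequence: J1 → J2 → J3
Makespan calculation:
  J1: M1 done=2, M2 done=19
  J2: M1 done=13, M2 done=34
  J3: M1 done=27, M2 done=44
= Sequence: J1 → J2 → J3, Makespan: 44


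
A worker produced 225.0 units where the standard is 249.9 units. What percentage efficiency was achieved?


Efficiency = (actual / standard) × 100
= (225.0 / 249.9) × 100
= 90.0%


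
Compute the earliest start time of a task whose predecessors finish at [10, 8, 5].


ES = max of all predecessor completion times
Predecessors: [10, 8, 5]
ES = max(10, 8, 5)
= 10


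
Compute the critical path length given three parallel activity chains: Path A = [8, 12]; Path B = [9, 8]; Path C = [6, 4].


Path A: 8 + 12 = 20
Path B: 9 + 8 = 17
Path C: 6 + 4 = 10
Critical path = longest = max(20, 17, 10)
= 20 (Path A)


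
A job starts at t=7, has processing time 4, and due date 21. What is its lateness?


Completion = 7 + 4 = 11
Lateness = C - d = 11 - 21
= -10


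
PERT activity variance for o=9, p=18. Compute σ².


σ² = ((p - o) / 6)² = (p - o)² / 36
= (18 - 9)² / 36
= 9² / 36
= 81 / 36
= 2.2500


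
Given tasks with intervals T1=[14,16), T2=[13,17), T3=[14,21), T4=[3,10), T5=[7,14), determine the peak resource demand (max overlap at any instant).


Check each time point for overlaps:
  t=14: 3 tasks active (T1, T2, T3)
Max concurrent = 3


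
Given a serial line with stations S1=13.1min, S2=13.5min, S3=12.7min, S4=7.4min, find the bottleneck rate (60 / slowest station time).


Bottleneck = longest station time
Station times: [13.1, 13.5, 12.7, 7.4]
Max = 13.5 min
Rate = 60 / 13.5
= 4.44 units/hour (bottleneck: 13.5min)


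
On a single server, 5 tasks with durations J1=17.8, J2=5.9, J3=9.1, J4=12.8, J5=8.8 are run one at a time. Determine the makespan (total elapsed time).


Sequential makespan: sum all processing times
= 17.8 + 5.9 + 9.1 + 12.8 + 8.8
= 54.4 time units
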